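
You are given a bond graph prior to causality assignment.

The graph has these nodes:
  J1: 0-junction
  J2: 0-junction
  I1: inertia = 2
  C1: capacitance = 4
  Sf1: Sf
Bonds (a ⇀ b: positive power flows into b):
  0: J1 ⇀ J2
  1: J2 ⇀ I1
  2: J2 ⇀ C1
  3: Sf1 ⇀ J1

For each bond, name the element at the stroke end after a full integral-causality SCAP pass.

#3 stroke at Sf1  (Sf1 fixes flow; stroke at Sf1)
#0 stroke at J1  (only one effort-in slot at J1)
#1 stroke at I1  (I1: I, integral causality)
#2 stroke at J2  (closing 0-jn rule on J2)

β0 |J1
β1 |I1
β2 |J2
β3 |Sf1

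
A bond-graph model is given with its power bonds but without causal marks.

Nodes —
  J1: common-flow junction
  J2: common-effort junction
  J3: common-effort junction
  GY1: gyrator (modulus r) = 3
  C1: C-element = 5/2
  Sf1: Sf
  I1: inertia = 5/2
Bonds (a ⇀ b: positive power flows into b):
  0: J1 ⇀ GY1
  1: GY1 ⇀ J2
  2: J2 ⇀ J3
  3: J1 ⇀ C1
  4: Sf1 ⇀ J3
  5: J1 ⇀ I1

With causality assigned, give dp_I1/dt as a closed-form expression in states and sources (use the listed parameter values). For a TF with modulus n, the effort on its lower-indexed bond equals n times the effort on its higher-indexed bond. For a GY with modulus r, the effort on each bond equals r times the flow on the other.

dp_I1/dt = 3*F_Sf1 - 2*q_C1/5

β4 stroke at Sf1  (source Sf1 imposes f)
β2 stroke at J3  (J3: last free bond brings effort in)
β1 stroke at J2  (J2 needs exactly one e-in)
β0 stroke at J1  (GY1: gyrator matches bond 1)
β3 stroke at J1  (C1 integral (e out))
β5 stroke at I1  (J1: last free bond brings flow in)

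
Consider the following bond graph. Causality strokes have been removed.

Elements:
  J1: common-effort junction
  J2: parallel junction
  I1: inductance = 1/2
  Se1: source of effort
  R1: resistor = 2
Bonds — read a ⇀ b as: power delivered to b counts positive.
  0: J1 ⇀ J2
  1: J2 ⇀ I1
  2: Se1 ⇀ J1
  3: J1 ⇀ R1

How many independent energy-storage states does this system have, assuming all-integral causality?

bond 2 stroke→J1  (Se1 (Se) sets effort on bond)
bond 0 stroke→J2  (J1: bond 2 brought effort, rest push out)
bond 3 stroke→R1  (common-e at J1 fixed by 2)
bond 1 stroke→I1  (J2 effort already set via bond 0)

1  (I1 all integral)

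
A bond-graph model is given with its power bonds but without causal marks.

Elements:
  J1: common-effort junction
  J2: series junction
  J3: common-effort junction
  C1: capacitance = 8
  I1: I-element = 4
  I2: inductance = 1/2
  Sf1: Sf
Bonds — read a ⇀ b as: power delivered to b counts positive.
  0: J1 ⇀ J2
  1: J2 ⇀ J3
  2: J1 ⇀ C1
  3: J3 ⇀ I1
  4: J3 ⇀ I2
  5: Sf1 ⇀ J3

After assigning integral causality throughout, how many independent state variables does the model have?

3  (C1, I1, I2 all integral)

#5 stroke at Sf1  (Sf1 fixes flow; stroke at Sf1)
#2 stroke at J1  (C1 outputs effort q/C1)
#0 stroke at J2  (J1 effort already set via bond 2)
#1 stroke at J3  (only one flow-in slot at J2)
#3 stroke at I1  (0-jn J3 has e-setter on 1)
#4 stroke at I2  (J3: bond 1 brought effort, rest push out)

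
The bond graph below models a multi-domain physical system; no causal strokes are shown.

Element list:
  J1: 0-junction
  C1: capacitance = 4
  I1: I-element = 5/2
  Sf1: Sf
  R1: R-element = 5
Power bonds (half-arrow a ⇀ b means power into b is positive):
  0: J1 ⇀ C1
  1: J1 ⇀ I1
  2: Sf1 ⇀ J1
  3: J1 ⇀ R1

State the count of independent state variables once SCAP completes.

bond 2 stroke→Sf1  (Sf1 fixes flow; stroke at Sf1)
bond 0 stroke→J1  (C1 outputs effort q/C1)
bond 1 stroke→I1  (J1 effort already set via bond 0)
bond 3 stroke→R1  (J1 effort already set via bond 0)

2  (C1, I1 all integral)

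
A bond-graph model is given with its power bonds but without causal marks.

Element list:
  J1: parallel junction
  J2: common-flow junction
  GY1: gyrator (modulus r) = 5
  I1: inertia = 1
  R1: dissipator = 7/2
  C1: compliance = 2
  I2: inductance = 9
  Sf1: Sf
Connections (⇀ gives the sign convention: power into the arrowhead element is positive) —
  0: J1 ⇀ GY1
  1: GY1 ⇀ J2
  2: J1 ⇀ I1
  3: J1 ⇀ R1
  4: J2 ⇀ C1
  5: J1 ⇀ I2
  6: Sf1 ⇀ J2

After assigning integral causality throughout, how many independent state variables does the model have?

#6 →Sf1  (source Sf1 imposes f)
#1 →J2  (J2 flow already set via bond 6)
#4 →J2  (J2: bond 6 brought flow, rest push out)
#0 →J1  (GY GY1: same side as bond 1)
#2 →I1  (J1 effort already set via bond 0)
#3 →R1  (J1 effort already set via bond 0)
#5 →I2  (0-jn J1 has e-setter on 0)

3  (C1, I1, I2 all integral)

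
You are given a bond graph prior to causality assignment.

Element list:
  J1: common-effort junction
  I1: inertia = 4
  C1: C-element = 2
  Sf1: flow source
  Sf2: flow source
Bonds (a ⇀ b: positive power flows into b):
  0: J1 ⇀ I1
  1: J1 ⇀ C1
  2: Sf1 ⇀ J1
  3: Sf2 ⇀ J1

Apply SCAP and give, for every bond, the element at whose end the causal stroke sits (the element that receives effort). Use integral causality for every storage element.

β0 →I1
β1 →J1
β2 →Sf1
β3 →Sf2

#2 stroke at Sf1  (Sf1: flow source, stroke at near end)
#3 stroke at Sf2  (Sf2 (Sf) sets flow on bond)
#0 stroke at I1  (I1 integral (f out))
#1 stroke at J1  (J1 needs exactly one e-in)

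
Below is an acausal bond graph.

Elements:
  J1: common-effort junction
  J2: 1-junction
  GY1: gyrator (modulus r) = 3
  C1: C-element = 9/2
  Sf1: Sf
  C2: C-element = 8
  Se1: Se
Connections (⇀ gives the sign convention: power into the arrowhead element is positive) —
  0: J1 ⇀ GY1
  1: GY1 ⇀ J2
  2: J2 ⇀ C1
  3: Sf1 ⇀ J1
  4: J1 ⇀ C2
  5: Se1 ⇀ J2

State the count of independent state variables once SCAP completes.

b3 stroke at Sf1  (Sf1 fixes flow; stroke at Sf1)
b5 stroke at J2  (Se1 (Se) sets effort on bond)
b2 stroke at J2  (prefer integral on C1)
b1 stroke at GY1  (J2: last free bond brings flow in)
b0 stroke at GY1  (GY GY1: same side as bond 1)
b4 stroke at J1  (only one effort-in slot at J1)

2  (C1, C2 all integral)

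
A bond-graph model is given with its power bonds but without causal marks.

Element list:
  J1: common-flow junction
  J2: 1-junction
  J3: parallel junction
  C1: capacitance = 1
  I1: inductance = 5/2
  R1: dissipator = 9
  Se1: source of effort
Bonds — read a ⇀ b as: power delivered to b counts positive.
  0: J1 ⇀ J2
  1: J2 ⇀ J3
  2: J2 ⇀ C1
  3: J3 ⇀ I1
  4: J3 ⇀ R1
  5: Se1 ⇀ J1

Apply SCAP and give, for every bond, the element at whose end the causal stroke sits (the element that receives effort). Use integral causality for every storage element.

#0 stroke at J2
#1 stroke at J3
#2 stroke at J2
#3 stroke at I1
#4 stroke at R1
#5 stroke at J1

bond 5 |J1  (Se1: effort source, stroke at far end)
bond 0 |J2  (J1 needs exactly one f-in)
bond 2 |J2  (prefer integral on C1)
bond 1 |J3  (closing 1-jn rule on J2)
bond 3 |I1  (J3 effort already set via bond 1)
bond 4 |R1  (J3: bond 1 brought effort, rest push out)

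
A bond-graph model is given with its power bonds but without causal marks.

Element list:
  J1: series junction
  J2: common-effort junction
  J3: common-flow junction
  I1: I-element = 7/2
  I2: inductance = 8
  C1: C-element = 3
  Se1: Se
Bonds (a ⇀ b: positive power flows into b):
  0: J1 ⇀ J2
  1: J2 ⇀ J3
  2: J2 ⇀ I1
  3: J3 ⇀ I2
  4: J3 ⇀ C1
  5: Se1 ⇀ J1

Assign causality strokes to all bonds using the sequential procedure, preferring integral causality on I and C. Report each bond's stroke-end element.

#0 →J2
#1 →J3
#2 →I1
#3 →I2
#4 →J3
#5 →J1

bond 5 stroke→J1  (Se1 (Se) sets effort on bond)
bond 0 stroke→J2  (J1 needs exactly one f-in)
bond 1 stroke→J3  (J2 effort already set via bond 0)
bond 2 stroke→I1  (J2 effort already set via bond 0)
bond 3 stroke→I2  (I2 outputs flow p/I2)
bond 4 stroke→J3  (1-jn J3 has f-setter on 3)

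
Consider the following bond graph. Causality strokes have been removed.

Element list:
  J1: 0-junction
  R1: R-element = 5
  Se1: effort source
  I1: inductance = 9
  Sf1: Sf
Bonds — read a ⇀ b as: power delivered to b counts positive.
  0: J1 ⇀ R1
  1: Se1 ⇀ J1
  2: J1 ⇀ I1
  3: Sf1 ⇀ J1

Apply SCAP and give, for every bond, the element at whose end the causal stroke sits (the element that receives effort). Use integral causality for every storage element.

β0 stroke→R1
β1 stroke→J1
β2 stroke→I1
β3 stroke→Sf1

#1 →J1  (Se1: effort source, stroke at far end)
#3 →Sf1  (source Sf1 imposes f)
#0 →R1  (0-jn J1 has e-setter on 1)
#2 →I1  (0-jn J1 has e-setter on 1)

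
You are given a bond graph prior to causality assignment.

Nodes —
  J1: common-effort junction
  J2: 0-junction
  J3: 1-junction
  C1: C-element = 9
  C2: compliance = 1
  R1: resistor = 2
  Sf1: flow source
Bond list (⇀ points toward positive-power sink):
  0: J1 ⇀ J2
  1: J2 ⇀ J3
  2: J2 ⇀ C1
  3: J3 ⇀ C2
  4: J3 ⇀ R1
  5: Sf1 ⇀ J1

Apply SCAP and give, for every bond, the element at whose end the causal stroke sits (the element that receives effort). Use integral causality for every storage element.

β5 stroke at Sf1  (Sf1: flow source, stroke at near end)
β0 stroke at J1  (J1: last free bond brings effort in)
β2 stroke at J2  (C1: C, integral causality)
β1 stroke at J3  (J2 effort already set via bond 2)
β3 stroke at J3  (C2 integral (e out))
β4 stroke at R1  (only one flow-in slot at J3)

#0 →J1
#1 →J3
#2 →J2
#3 →J3
#4 →R1
#5 →Sf1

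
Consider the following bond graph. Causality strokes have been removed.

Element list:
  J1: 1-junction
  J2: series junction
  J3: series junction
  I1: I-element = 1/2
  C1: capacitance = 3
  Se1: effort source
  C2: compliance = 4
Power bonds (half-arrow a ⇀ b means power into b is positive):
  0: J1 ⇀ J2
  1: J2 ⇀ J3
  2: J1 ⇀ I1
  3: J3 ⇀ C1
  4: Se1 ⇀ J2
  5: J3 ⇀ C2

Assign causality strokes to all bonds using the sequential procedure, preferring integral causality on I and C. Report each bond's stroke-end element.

b0 |J1
b1 |J2
b2 |I1
b3 |J3
b4 |J2
b5 |J3

b4 stroke→J2  (Se1 fixes effort; stroke away)
b2 stroke→I1  (prefer integral on I1)
b0 stroke→J1  (J1: bond 2 brought flow, rest push out)
b1 stroke→J2  (J2 flow already set via bond 0)
b3 stroke→J3  (common-f at J3 fixed by 1)
b5 stroke→J3  (J3 flow already set via bond 1)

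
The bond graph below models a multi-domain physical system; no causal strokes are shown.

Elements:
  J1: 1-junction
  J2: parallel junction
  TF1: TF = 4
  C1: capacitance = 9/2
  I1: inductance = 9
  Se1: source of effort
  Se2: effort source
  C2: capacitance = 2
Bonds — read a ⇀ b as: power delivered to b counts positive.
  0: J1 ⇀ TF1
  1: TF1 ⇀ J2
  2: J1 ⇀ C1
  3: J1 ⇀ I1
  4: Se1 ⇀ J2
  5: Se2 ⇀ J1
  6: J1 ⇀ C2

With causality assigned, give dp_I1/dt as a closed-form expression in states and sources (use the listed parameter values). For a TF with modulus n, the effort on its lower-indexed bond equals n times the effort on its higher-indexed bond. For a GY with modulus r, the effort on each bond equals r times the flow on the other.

dp_I1/dt = -4*E_Se1 + E_Se2 - 2*q_C1/9 - q_C2/2

b4 stroke at J2  (Se1 (Se) sets effort on bond)
b5 stroke at J1  (Se2 (Se) sets effort on bond)
b1 stroke at TF1  (J2: bond 4 brought effort, rest push out)
b0 stroke at J1  (through TF1, causality passes straight; one stroke at TF1)
b2 stroke at J1  (C1 integral (e out))
b3 stroke at I1  (prefer integral on I1)
b6 stroke at J1  (common-f at J1 fixed by 3)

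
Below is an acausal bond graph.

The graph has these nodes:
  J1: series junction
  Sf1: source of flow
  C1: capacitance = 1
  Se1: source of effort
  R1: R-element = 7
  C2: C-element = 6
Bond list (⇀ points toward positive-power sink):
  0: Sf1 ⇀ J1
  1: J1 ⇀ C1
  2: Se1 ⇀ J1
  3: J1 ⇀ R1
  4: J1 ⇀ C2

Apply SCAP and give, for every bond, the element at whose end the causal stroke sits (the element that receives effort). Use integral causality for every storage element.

β0 |Sf1  (Sf1 fixes flow; stroke at Sf1)
β2 |J1  (Se1 fixes effort; stroke away)
β1 |J1  (J1 flow already set via bond 0)
β3 |J1  (1-jn J1 has f-setter on 0)
β4 |J1  (J1 flow already set via bond 0)

bond 0 stroke at Sf1
bond 1 stroke at J1
bond 2 stroke at J1
bond 3 stroke at J1
bond 4 stroke at J1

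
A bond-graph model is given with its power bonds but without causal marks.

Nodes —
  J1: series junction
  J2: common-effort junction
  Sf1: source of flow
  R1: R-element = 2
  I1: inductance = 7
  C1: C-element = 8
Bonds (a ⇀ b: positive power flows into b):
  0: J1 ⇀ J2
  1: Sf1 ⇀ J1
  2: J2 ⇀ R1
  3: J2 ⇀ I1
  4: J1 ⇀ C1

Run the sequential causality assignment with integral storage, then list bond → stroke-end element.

b0 stroke→J1
b1 stroke→Sf1
b2 stroke→J2
b3 stroke→I1
b4 stroke→J1

β1 →Sf1  (Sf1 fixes flow; stroke at Sf1)
β0 →J1  (J1 flow already set via bond 1)
β4 →J1  (1-jn J1 has f-setter on 1)
β3 →I1  (I1 outputs flow p/I1)
β2 →J2  (J2: last free bond brings effort in)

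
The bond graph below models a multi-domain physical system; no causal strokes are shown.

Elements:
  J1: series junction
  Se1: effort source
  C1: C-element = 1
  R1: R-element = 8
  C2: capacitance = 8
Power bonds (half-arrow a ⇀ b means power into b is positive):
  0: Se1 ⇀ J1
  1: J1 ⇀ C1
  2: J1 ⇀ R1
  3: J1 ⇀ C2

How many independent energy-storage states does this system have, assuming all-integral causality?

bond 0 stroke→J1  (Se1: effort source, stroke at far end)
bond 1 stroke→J1  (C1 outputs effort q/C1)
bond 3 stroke→J1  (prefer integral on C2)
bond 2 stroke→R1  (only one flow-in slot at J1)

2  (C1, C2 all integral)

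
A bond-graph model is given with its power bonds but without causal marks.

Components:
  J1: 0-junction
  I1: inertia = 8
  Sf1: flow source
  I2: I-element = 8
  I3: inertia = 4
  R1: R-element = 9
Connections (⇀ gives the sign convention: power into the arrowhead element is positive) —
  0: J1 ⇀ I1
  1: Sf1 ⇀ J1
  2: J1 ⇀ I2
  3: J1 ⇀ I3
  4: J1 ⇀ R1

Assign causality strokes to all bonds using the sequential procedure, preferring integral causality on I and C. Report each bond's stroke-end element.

#0 stroke→I1
#1 stroke→Sf1
#2 stroke→I2
#3 stroke→I3
#4 stroke→J1

b1 →Sf1  (source Sf1 imposes f)
b0 →I1  (I1 integral (f out))
b2 →I2  (I2 outputs flow p/I2)
b3 →I3  (I3: I, integral causality)
b4 →J1  (J1 needs exactly one e-in)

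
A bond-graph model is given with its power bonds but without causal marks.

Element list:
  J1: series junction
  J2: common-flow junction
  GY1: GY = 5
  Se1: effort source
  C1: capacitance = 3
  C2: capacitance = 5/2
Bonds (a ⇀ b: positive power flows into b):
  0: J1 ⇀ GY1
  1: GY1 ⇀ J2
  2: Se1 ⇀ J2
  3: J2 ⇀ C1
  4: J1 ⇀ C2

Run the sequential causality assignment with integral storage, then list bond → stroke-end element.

b0 |GY1
b1 |GY1
b2 |J2
b3 |J2
b4 |J1

bond 2 stroke at J2  (Se1 (Se) sets effort on bond)
bond 3 stroke at J2  (C1 outputs effort q/C1)
bond 1 stroke at GY1  (closing 1-jn rule on J2)
bond 0 stroke at GY1  (through GY1, causality inverts; strokes same side of GY1)
bond 4 stroke at J1  (J1 flow already set via bond 0)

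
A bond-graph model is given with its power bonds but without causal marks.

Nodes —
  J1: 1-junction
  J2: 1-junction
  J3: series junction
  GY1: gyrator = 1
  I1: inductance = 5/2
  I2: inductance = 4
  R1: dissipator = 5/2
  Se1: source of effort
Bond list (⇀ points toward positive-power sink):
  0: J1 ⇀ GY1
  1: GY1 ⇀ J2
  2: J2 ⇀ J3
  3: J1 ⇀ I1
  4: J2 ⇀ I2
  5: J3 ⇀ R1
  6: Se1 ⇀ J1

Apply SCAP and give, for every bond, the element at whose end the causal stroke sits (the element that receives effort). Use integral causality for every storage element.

#6 stroke→J1  (Se1 (Se) sets effort on bond)
#3 stroke→I1  (prefer integral on I1)
#0 stroke→J1  (J1 flow already set via bond 3)
#1 stroke→J2  (GY1: gyrator matches bond 0)
#4 stroke→I2  (I2 integral (f out))
#2 stroke→J2  (J2 flow already set via bond 4)
#5 stroke→J3  (common-f at J3 fixed by 2)

#0 |J1
#1 |J2
#2 |J2
#3 |I1
#4 |I2
#5 |J3
#6 |J1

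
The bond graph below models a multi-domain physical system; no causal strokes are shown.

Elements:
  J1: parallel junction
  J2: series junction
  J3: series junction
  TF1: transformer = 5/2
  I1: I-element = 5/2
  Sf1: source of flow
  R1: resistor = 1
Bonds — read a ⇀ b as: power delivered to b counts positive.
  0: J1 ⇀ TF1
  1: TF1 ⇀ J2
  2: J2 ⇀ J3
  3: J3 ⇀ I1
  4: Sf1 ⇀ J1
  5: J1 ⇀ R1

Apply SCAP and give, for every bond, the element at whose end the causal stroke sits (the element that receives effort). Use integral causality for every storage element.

b0 →TF1
b1 →J2
b2 →J3
b3 →I1
b4 →Sf1
b5 →J1

#4 →Sf1  (Sf1: flow source, stroke at near end)
#3 →I1  (prefer integral on I1)
#2 →J3  (J3 flow already set via bond 3)
#1 →J2  (J2 flow already set via bond 2)
#0 →TF1  (TF1 one-in-one-out from 1)
#5 →J1  (J1 needs exactly one e-in)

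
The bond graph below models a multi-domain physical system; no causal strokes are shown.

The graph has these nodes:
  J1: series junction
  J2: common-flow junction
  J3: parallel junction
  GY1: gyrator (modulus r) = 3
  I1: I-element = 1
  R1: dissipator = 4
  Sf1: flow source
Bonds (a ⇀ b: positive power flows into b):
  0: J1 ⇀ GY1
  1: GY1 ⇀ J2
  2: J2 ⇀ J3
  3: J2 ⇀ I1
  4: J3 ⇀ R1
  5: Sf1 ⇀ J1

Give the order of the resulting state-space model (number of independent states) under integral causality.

#5 →Sf1  (source Sf1 imposes f)
#0 →J1  (common-f at J1 fixed by 5)
#1 →J2  (GY1: gyrator matches bond 0)
#3 →I1  (prefer integral on I1)
#2 →J2  (J2 flow already set via bond 3)
#4 →J3  (J3 needs exactly one e-in)

1  (I1 all integral)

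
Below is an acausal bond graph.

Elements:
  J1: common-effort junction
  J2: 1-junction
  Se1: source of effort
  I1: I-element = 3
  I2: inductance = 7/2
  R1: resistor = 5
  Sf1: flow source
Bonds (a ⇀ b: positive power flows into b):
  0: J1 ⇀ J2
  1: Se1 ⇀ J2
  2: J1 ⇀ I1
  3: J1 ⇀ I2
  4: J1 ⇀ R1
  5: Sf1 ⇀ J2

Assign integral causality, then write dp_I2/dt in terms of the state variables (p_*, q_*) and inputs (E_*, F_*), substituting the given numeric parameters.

b1 stroke→J2  (Se1: effort source, stroke at far end)
b5 stroke→Sf1  (Sf1 (Sf) sets flow on bond)
b0 stroke→J2  (J2: bond 5 brought flow, rest push out)
b2 stroke→I1  (I1 integral (f out))
b3 stroke→I2  (I2: I, integral causality)
b4 stroke→J1  (J1: last free bond brings effort in)

dp_I2/dt = -5*F_Sf1 - 5*p_I1/3 - 10*p_I2/7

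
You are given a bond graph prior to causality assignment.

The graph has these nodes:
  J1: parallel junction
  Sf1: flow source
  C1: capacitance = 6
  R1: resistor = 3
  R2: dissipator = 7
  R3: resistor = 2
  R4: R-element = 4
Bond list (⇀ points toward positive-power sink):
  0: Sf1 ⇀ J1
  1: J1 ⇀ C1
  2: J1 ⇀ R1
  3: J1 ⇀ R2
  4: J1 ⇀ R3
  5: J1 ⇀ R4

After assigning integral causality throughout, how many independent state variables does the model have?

1  (C1 all integral)

#0 stroke at Sf1  (Sf1: flow source, stroke at near end)
#1 stroke at J1  (C1 integral (e out))
#2 stroke at R1  (common-e at J1 fixed by 1)
#3 stroke at R2  (J1: bond 1 brought effort, rest push out)
#4 stroke at R3  (common-e at J1 fixed by 1)
#5 stroke at R4  (J1: bond 1 brought effort, rest push out)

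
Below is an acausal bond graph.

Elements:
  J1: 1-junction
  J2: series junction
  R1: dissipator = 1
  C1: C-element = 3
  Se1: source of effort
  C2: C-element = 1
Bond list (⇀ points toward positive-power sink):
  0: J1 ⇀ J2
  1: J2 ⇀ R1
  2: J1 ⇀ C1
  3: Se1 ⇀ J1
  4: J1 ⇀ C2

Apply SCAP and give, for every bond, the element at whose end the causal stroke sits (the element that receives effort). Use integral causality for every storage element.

#3 →J1  (Se1: effort source, stroke at far end)
#2 →J1  (C1: C, integral causality)
#4 →J1  (C2 integral (e out))
#0 →J2  (J1 needs exactly one f-in)
#1 →R1  (J2 needs exactly one f-in)

#0 stroke→J2
#1 stroke→R1
#2 stroke→J1
#3 stroke→J1
#4 stroke→J1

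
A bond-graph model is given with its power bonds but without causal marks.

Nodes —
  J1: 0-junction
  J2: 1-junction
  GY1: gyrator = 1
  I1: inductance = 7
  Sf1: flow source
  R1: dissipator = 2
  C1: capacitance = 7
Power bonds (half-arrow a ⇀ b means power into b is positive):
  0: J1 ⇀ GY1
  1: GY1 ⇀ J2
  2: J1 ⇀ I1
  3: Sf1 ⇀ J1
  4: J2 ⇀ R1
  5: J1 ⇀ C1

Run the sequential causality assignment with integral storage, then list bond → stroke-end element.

β0 stroke→GY1
β1 stroke→GY1
β2 stroke→I1
β3 stroke→Sf1
β4 stroke→J2
β5 stroke→J1

β3 |Sf1  (Sf1 (Sf) sets flow on bond)
β2 |I1  (prefer integral on I1)
β5 |J1  (C1 integral (e out))
β0 |GY1  (common-e at J1 fixed by 5)
β1 |GY1  (GY GY1: same side as bond 0)
β4 |J2  (J2: bond 1 brought flow, rest push out)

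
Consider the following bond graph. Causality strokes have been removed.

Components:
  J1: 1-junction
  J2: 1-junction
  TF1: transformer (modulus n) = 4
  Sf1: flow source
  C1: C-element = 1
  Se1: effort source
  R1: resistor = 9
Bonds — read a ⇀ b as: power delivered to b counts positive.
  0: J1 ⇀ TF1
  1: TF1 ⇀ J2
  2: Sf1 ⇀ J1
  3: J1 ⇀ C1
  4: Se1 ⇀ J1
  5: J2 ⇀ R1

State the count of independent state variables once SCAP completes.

1  (C1 all integral)

β2 |Sf1  (Sf1 fixes flow; stroke at Sf1)
β4 |J1  (Se1 fixes effort; stroke away)
β0 |J1  (common-f at J1 fixed by 2)
β3 |J1  (1-jn J1 has f-setter on 2)
β1 |TF1  (through TF1, causality passes straight; one stroke at TF1)
β5 |J2  (J2 flow already set via bond 1)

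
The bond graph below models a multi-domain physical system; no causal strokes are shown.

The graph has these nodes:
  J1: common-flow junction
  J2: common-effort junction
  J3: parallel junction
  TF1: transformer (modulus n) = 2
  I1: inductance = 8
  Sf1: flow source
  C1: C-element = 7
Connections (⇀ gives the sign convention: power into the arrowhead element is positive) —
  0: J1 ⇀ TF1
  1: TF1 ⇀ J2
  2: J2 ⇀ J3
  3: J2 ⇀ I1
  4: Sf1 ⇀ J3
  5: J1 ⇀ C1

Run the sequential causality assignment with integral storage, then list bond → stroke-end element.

#4 stroke at Sf1  (Sf1 fixes flow; stroke at Sf1)
#2 stroke at J3  (J3: last free bond brings effort in)
#3 stroke at I1  (prefer integral on I1)
#1 stroke at J2  (J2: last free bond brings effort in)
#0 stroke at TF1  (TF1 one-in-one-out from 1)
#5 stroke at J1  (common-f at J1 fixed by 0)

b0 stroke at TF1
b1 stroke at J2
b2 stroke at J3
b3 stroke at I1
b4 stroke at Sf1
b5 stroke at J1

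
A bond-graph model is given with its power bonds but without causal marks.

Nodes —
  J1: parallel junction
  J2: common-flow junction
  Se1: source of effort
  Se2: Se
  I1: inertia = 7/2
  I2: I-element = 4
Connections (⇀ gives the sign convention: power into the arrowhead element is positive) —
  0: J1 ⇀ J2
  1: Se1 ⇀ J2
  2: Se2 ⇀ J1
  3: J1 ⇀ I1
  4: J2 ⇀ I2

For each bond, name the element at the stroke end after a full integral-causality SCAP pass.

#1 stroke at J2  (Se1 fixes effort; stroke away)
#2 stroke at J1  (source Se2 imposes e)
#0 stroke at J2  (0-jn J1 has e-setter on 2)
#3 stroke at I1  (J1 effort already set via bond 2)
#4 stroke at I2  (closing 1-jn rule on J2)

#0 stroke→J2
#1 stroke→J2
#2 stroke→J1
#3 stroke→I1
#4 stroke→I2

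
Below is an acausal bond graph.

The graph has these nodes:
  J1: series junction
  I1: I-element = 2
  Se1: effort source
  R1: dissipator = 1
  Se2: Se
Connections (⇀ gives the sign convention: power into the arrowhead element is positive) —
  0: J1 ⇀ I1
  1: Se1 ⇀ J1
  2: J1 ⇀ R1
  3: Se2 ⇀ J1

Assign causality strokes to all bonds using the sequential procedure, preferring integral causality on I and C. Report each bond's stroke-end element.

β0 →I1
β1 →J1
β2 →J1
β3 →J1

#1 →J1  (Se1 fixes effort; stroke away)
#3 →J1  (Se2 fixes effort; stroke away)
#0 →I1  (prefer integral on I1)
#2 →J1  (common-f at J1 fixed by 0)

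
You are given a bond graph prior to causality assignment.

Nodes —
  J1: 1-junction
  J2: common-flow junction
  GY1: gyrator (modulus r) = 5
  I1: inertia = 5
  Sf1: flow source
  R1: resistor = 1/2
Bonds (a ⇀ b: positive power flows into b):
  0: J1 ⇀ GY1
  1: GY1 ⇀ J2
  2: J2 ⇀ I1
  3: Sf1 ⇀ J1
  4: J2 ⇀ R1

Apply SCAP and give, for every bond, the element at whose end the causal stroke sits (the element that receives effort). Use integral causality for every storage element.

bond 0 stroke→J1
bond 1 stroke→J2
bond 2 stroke→I1
bond 3 stroke→Sf1
bond 4 stroke→J2

bond 3 →Sf1  (Sf1 fixes flow; stroke at Sf1)
bond 0 →J1  (1-jn J1 has f-setter on 3)
bond 1 →J2  (GY1: gyrator matches bond 0)
bond 2 →I1  (prefer integral on I1)
bond 4 →J2  (common-f at J2 fixed by 2)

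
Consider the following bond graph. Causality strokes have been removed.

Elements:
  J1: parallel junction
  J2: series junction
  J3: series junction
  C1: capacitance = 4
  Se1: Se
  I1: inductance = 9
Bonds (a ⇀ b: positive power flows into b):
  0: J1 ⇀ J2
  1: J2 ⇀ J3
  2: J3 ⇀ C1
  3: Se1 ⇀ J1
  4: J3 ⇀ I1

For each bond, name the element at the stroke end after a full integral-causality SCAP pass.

b0 stroke→J2
b1 stroke→J3
b2 stroke→J3
b3 stroke→J1
b4 stroke→I1

b3 stroke at J1  (source Se1 imposes e)
b0 stroke at J2  (common-e at J1 fixed by 3)
b1 stroke at J3  (J2 needs exactly one f-in)
b2 stroke at J3  (C1 integral (e out))
b4 stroke at I1  (closing 1-jn rule on J3)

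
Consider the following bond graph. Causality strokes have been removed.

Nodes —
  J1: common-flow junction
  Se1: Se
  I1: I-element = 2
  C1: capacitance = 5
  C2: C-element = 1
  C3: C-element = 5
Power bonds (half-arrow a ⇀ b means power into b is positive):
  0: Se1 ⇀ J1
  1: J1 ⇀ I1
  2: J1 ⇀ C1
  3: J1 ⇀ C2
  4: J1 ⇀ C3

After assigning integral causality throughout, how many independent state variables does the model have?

4  (C1, C2, C3, I1 all integral)

β0 →J1  (Se1 (Se) sets effort on bond)
β1 →I1  (I1 integral (f out))
β2 →J1  (common-f at J1 fixed by 1)
β3 →J1  (J1: bond 1 brought flow, rest push out)
β4 →J1  (common-f at J1 fixed by 1)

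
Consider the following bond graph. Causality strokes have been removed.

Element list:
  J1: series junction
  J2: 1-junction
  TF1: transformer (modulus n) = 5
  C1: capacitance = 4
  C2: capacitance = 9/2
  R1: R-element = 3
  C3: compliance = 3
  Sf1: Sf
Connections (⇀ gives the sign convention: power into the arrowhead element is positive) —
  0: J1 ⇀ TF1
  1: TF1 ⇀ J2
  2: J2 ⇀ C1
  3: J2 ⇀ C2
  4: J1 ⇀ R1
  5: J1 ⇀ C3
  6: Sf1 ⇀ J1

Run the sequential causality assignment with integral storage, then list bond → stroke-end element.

bond 6 stroke→Sf1  (Sf1: flow source, stroke at near end)
bond 0 stroke→J1  (J1 flow already set via bond 6)
bond 4 stroke→J1  (1-jn J1 has f-setter on 6)
bond 5 stroke→J1  (J1: bond 6 brought flow, rest push out)
bond 1 stroke→TF1  (TF1 one-in-one-out from 0)
bond 2 stroke→J2  (J2 flow already set via bond 1)
bond 3 stroke→J2  (1-jn J2 has f-setter on 1)

b0 stroke at J1
b1 stroke at TF1
b2 stroke at J2
b3 stroke at J2
b4 stroke at J1
b5 stroke at J1
b6 stroke at Sf1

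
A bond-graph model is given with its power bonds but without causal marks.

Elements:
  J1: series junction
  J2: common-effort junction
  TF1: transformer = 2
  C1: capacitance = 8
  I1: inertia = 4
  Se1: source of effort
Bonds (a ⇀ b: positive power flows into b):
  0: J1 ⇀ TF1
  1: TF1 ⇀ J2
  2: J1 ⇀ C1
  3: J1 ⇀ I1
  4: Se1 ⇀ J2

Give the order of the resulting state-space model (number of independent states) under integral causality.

bond 4 →J2  (Se1 fixes effort; stroke away)
bond 1 →TF1  (J2: bond 4 brought effort, rest push out)
bond 0 →J1  (TF TF1: opposite of bond 1)
bond 2 →J1  (prefer integral on C1)
bond 3 →I1  (closing 1-jn rule on J1)

2  (C1, I1 all integral)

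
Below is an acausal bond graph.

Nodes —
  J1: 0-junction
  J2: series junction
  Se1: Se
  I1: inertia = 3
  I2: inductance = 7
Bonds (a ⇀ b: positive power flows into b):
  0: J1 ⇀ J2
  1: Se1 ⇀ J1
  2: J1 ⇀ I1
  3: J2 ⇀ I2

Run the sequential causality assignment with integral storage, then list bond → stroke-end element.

#0 stroke→J2
#1 stroke→J1
#2 stroke→I1
#3 stroke→I2

β1 →J1  (Se1 fixes effort; stroke away)
β0 →J2  (J1 effort already set via bond 1)
β2 →I1  (J1: bond 1 brought effort, rest push out)
β3 →I2  (J2: last free bond brings flow in)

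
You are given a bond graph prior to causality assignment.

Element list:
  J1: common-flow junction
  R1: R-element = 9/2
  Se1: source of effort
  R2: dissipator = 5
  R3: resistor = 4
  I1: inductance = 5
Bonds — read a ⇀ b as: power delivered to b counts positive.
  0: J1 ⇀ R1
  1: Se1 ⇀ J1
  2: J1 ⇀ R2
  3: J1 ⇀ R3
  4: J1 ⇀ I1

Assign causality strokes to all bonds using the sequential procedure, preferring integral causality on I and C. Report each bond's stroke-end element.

bond 0 |J1
bond 1 |J1
bond 2 |J1
bond 3 |J1
bond 4 |I1

b1 |J1  (Se1: effort source, stroke at far end)
b4 |I1  (I1 integral (f out))
b0 |J1  (J1 flow already set via bond 4)
b2 |J1  (1-jn J1 has f-setter on 4)
b3 |J1  (J1 flow already set via bond 4)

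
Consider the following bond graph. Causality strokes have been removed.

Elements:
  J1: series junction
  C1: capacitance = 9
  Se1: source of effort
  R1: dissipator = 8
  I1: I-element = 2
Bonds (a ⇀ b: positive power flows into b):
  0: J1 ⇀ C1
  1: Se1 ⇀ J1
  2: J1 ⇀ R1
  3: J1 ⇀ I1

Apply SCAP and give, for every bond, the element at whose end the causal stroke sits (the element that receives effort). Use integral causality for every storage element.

b0 stroke at J1
b1 stroke at J1
b2 stroke at J1
b3 stroke at I1

β1 →J1  (Se1 fixes effort; stroke away)
β0 →J1  (C1: C, integral causality)
β3 →I1  (I1: I, integral causality)
β2 →J1  (J1: bond 3 brought flow, rest push out)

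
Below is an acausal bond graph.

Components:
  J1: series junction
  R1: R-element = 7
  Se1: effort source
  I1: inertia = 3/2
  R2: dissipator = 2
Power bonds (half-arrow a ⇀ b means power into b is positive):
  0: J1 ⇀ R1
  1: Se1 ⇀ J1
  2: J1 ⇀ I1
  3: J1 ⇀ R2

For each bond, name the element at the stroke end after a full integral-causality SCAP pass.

#1 stroke at J1  (Se1: effort source, stroke at far end)
#2 stroke at I1  (I1 outputs flow p/I1)
#0 stroke at J1  (J1 flow already set via bond 2)
#3 stroke at J1  (1-jn J1 has f-setter on 2)

#0 stroke at J1
#1 stroke at J1
#2 stroke at I1
#3 stroke at J1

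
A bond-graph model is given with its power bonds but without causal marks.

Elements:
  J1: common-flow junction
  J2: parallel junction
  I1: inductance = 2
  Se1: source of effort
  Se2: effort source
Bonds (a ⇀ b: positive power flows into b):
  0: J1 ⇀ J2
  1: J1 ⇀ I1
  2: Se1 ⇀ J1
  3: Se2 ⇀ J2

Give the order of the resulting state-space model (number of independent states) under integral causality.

bond 2 →J1  (Se1 fixes effort; stroke away)
bond 3 →J2  (Se2 (Se) sets effort on bond)
bond 0 →J1  (common-e at J2 fixed by 3)
bond 1 →I1  (closing 1-jn rule on J1)

1  (I1 all integral)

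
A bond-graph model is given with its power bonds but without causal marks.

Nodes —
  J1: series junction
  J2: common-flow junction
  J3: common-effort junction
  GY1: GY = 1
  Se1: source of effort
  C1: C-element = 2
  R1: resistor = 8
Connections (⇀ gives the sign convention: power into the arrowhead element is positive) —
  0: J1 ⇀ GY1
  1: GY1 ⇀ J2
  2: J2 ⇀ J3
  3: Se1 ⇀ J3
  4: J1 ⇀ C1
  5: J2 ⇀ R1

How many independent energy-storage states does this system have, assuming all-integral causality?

#3 →J3  (Se1 fixes effort; stroke away)
#2 →J2  (common-e at J3 fixed by 3)
#4 →J1  (C1: C, integral causality)
#0 →GY1  (only one flow-in slot at J1)
#1 →GY1  (GY1 both-in/both-out from 0)
#5 →J2  (1-jn J2 has f-setter on 1)

1  (C1 all integral)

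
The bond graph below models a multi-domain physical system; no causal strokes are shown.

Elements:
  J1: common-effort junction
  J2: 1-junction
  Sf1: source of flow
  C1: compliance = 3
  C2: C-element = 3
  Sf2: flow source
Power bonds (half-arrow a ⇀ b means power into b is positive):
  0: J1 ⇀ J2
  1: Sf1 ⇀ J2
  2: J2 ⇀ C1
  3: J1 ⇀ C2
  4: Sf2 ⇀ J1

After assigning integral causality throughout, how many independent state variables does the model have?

2  (C1, C2 all integral)

#1 |Sf1  (source Sf1 imposes f)
#4 |Sf2  (source Sf2 imposes f)
#0 |J2  (J2: bond 1 brought flow, rest push out)
#2 |J2  (J2: bond 1 brought flow, rest push out)
#3 |J1  (closing 0-jn rule on J1)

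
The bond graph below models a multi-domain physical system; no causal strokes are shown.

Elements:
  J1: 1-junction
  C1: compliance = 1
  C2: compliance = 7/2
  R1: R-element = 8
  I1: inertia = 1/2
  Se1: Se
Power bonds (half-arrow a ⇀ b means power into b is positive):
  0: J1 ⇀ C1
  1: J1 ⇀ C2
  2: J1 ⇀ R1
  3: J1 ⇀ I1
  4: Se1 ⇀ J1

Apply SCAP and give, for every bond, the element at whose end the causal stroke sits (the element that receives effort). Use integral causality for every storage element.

#0 stroke at J1
#1 stroke at J1
#2 stroke at J1
#3 stroke at I1
#4 stroke at J1

#4 stroke at J1  (Se1 fixes effort; stroke away)
#0 stroke at J1  (prefer integral on C1)
#1 stroke at J1  (C2: C, integral causality)
#3 stroke at I1  (prefer integral on I1)
#2 stroke at J1  (common-f at J1 fixed by 3)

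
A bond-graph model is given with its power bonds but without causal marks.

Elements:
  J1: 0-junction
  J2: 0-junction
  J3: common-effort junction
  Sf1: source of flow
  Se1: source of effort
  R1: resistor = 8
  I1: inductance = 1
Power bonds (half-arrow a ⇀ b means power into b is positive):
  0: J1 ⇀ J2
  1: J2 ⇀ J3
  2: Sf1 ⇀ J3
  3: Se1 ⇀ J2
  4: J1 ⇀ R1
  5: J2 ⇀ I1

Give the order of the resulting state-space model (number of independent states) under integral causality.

bond 2 stroke at Sf1  (source Sf1 imposes f)
bond 3 stroke at J2  (Se1: effort source, stroke at far end)
bond 0 stroke at J1  (0-jn J2 has e-setter on 3)
bond 1 stroke at J3  (J2: bond 3 brought effort, rest push out)
bond 5 stroke at I1  (J2 effort already set via bond 3)
bond 4 stroke at R1  (0-jn J1 has e-setter on 0)

1  (I1 all integral)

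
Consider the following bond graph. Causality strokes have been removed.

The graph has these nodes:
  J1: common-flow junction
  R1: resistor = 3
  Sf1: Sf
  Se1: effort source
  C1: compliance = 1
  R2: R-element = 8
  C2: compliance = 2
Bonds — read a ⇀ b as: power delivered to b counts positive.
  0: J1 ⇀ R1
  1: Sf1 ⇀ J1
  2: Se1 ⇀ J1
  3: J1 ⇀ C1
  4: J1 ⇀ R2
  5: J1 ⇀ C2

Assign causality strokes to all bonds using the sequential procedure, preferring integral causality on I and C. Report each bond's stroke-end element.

β0 →J1
β1 →Sf1
β2 →J1
β3 →J1
β4 →J1
β5 →J1

β1 stroke at Sf1  (Sf1: flow source, stroke at near end)
β2 stroke at J1  (Se1: effort source, stroke at far end)
β0 stroke at J1  (J1 flow already set via bond 1)
β3 stroke at J1  (J1 flow already set via bond 1)
β4 stroke at J1  (common-f at J1 fixed by 1)
β5 stroke at J1  (J1: bond 1 brought flow, rest push out)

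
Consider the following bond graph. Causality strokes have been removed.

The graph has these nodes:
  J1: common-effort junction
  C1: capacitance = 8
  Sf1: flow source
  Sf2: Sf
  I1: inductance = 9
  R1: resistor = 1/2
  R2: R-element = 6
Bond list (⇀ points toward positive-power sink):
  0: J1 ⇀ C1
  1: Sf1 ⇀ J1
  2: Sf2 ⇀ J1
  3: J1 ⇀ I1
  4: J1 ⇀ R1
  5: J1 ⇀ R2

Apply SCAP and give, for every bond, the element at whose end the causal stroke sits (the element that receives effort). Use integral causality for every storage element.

#1 stroke→Sf1  (Sf1 fixes flow; stroke at Sf1)
#2 stroke→Sf2  (Sf2 (Sf) sets flow on bond)
#0 stroke→J1  (C1: C, integral causality)
#3 stroke→I1  (J1: bond 0 brought effort, rest push out)
#4 stroke→R1  (J1 effort already set via bond 0)
#5 stroke→R2  (J1: bond 0 brought effort, rest push out)

bond 0 |J1
bond 1 |Sf1
bond 2 |Sf2
bond 3 |I1
bond 4 |R1
bond 5 |R2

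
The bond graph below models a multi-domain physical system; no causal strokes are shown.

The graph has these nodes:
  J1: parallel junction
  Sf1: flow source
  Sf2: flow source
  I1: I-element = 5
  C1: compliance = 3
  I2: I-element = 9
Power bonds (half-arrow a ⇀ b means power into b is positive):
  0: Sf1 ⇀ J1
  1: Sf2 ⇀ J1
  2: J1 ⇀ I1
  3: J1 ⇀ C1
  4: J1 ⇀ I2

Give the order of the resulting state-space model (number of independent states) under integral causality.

3  (C1, I1, I2 all integral)

b0 |Sf1  (Sf1 fixes flow; stroke at Sf1)
b1 |Sf2  (Sf2: flow source, stroke at near end)
b2 |I1  (I1: I, integral causality)
b3 |J1  (C1: C, integral causality)
b4 |I2  (J1: bond 3 brought effort, rest push out)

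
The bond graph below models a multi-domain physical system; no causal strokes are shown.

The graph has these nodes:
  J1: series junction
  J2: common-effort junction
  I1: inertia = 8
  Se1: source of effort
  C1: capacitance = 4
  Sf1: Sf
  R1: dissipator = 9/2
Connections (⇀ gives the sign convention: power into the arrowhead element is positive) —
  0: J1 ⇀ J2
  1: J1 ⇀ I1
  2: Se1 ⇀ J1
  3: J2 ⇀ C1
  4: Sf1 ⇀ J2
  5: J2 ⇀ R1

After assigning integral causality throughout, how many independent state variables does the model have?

2  (C1, I1 all integral)

β2 |J1  (source Se1 imposes e)
β4 |Sf1  (Sf1: flow source, stroke at near end)
β1 |I1  (prefer integral on I1)
β0 |J1  (common-f at J1 fixed by 1)
β3 |J2  (C1: C, integral causality)
β5 |R1  (common-e at J2 fixed by 3)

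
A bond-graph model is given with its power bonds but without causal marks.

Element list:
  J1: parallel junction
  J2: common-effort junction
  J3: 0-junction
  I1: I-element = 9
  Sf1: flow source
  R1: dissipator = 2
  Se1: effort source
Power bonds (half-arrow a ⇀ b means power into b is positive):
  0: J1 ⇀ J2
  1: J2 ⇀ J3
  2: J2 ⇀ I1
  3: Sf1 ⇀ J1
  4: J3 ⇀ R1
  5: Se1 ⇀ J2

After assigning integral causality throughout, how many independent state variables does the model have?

1  (I1 all integral)

bond 3 |Sf1  (source Sf1 imposes f)
bond 5 |J2  (Se1 fixes effort; stroke away)
bond 0 |J1  (J1: last free bond brings effort in)
bond 1 |J3  (J2 effort already set via bond 5)
bond 2 |I1  (0-jn J2 has e-setter on 5)
bond 4 |R1  (J3: bond 1 brought effort, rest push out)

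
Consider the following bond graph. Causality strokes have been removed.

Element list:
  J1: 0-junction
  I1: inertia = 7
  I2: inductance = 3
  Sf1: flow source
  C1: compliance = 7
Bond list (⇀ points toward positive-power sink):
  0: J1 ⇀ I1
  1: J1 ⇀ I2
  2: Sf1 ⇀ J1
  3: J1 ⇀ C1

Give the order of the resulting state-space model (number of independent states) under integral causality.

3  (C1, I1, I2 all integral)

b2 |Sf1  (source Sf1 imposes f)
b0 |I1  (I1 outputs flow p/I1)
b1 |I2  (I2 outputs flow p/I2)
b3 |J1  (J1: last free bond brings effort in)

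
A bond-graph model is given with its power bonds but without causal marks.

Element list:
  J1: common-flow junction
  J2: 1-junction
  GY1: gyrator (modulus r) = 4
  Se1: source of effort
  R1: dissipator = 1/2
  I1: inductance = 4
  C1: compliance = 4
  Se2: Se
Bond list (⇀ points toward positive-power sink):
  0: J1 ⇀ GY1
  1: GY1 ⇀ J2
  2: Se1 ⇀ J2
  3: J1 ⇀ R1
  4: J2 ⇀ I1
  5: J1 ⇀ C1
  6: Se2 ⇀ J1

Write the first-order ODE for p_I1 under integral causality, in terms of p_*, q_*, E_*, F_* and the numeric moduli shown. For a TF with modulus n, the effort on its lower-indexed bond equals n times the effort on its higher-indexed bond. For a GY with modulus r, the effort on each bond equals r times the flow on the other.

dp_I1/dt = E_Se1 + 8*E_Se2 - 8*p_I1 - 2*q_C1

bond 2 stroke→J2  (Se1 (Se) sets effort on bond)
bond 6 stroke→J1  (Se2 (Se) sets effort on bond)
bond 4 stroke→I1  (I1 integral (f out))
bond 1 stroke→J2  (1-jn J2 has f-setter on 4)
bond 0 stroke→J1  (GY1 both-in/both-out from 1)
bond 5 stroke→J1  (C1: C, integral causality)
bond 3 stroke→R1  (J1: last free bond brings flow in)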